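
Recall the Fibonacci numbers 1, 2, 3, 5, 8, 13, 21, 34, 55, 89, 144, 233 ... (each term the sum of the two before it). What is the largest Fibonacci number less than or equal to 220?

144

144 ≤ 220 < 233, so the largest Fibonacci number not exceeding 220 is 144.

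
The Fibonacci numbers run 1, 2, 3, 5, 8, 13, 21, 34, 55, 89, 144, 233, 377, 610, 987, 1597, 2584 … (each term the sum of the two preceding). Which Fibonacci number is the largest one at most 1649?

1597 ≤ 1649 < 2584, so the largest Fibonacci number not exceeding 1649 is 1597.

1597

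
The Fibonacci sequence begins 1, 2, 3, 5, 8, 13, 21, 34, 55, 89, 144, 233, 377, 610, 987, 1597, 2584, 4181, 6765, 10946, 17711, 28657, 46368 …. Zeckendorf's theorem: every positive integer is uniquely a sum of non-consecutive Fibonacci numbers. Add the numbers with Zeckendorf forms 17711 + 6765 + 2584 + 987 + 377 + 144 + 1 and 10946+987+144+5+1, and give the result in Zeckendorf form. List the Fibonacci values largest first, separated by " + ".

28657 + 10946 + 987 + 55 + 5 + 2

The two numbers are 28569 and 12083, so their sum is 40652.
Greedy algorithm:
40652: greatest Fibonacci not exceeding it is 28657, leaving 11995
11995: greatest Fibonacci not exceeding it is 10946, leaving 1049
1049: greatest Fibonacci not exceeding it is 987, leaving 62
62: greatest Fibonacci not exceeding it is 55, leaving 7
7: greatest Fibonacci not exceeding it is 5, leaving 2
2: greatest Fibonacci not exceeding it is 2, leaving 0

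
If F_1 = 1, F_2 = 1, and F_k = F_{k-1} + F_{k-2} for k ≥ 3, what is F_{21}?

10946

Iterating the recurrence up to F_{16} = 987 and F_{15} = 610:
F_{17} = F_{16} + F_{15} = 987 + 610 = 1597
F_{18} = F_{17} + F_{16} = 1597 + 987 = 2584
F_{19} = F_{18} + F_{17} = 2584 + 1597 = 4181
F_{20} = F_{19} + F_{18} = 4181 + 2584 = 6765
F_{21} = F_{20} + F_{19} = 6765 + 4181 = 10946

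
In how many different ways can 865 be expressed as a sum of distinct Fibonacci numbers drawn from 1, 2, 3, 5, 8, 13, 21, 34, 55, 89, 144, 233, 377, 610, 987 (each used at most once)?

865 = 610+233+21+1 = 610+233+13+8+1 = 610+144+89+21+1 = 610+233+13+5+3+1 = … (11 more), for 15 in all.

15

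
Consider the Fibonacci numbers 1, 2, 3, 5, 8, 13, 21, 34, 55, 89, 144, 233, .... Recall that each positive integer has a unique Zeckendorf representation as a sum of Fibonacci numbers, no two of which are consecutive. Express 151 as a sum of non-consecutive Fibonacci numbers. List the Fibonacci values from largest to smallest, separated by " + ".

144 ≤ 151 < 233, so take 144; remainder 7
5 ≤ 7 < 8, so take 5; remainder 2
2 ≤ 2 < 3, so take 2; remainder 0
So 151 = 144 + 5 + 2, with no two terms consecutive in the sequence.

144 + 5 + 2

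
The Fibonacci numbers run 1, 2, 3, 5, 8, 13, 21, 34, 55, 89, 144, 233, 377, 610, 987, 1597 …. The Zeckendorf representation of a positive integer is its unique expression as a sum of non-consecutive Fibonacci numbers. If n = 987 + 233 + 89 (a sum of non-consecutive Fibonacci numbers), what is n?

987 + 233 + 89 = 1309.

1309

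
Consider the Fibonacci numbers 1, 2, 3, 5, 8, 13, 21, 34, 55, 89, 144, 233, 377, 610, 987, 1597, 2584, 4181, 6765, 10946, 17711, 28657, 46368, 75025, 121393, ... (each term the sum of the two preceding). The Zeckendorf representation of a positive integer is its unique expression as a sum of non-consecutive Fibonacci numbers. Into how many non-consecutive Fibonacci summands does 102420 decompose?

Greedy algorithm:
102420 − 75025 = 27395
27395 − 17711 = 9684
9684 − 6765 = 2919
2919 − 2584 = 335
335 − 233 = 102
102 − 89 = 13
13 − 13 = 0
102420 = 75025 + 17711 + 6765 + 2584 + 233 + 89 + 13, which has 7 terms.

7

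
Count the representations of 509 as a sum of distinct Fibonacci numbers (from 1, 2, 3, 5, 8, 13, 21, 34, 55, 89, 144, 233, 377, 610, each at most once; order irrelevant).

Each representation comes from the Zeckendorf form by replacing some F_k with F_{k−1} + F_{k−2} where possible.
509 = 377+89+34+8+1 = 377+89+34+5+3+1 = 377+89+21+13+8+1 = 233+144+89+34+8+1 = … (8 more), for 12 in all.

12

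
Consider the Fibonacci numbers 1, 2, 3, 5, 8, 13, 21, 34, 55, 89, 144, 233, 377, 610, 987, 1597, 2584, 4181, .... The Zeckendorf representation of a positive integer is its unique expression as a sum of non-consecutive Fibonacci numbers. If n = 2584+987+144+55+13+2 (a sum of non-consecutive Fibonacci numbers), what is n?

3785

2584+987+144+55+13+2 = 3785.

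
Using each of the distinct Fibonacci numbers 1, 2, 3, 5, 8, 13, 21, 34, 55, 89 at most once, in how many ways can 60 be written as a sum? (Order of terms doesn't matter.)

6

60 = 55+5 = 55+3+2 = 34+21+5 = … (3 more), for 6 in all.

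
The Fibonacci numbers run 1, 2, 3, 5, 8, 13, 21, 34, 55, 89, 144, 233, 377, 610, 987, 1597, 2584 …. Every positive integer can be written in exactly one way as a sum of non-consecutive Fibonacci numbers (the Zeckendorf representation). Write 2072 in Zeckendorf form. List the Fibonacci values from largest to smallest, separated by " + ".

1597 + 377 + 89 + 8 + 1

Greedy algorithm:
2072 − 1597 = 475
475 − 377 = 98
98 − 89 = 9
9 − 8 = 1
1 − 1 = 0
So 2072 = 1597 + 377 + 89 + 8 + 1, with no two terms consecutive in the sequence.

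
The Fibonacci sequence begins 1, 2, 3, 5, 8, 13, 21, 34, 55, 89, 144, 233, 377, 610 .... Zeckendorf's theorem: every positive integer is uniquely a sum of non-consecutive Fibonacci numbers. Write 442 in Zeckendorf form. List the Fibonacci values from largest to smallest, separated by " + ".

377 + 55 + 8 + 2

Repeatedly subtract the largest Fibonacci number that fits:
442: greatest Fibonacci not exceeding it is 377, leaving 65
65: greatest Fibonacci not exceeding it is 55, leaving 10
10: greatest Fibonacci not exceeding it is 8, leaving 2
2: greatest Fibonacci not exceeding it is 2, leaving 0
So 442 = 377 + 55 + 8 + 2, with no two terms consecutive in the sequence.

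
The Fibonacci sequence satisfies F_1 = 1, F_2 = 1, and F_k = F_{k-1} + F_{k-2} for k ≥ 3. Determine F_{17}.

Iterating the recurrence up to F_{12} = 144 and F_{11} = 89:
F_{13} = F_{12} + F_{11} = 144 + 89 = 233
F_{14} = F_{13} + F_{12} = 233 + 144 = 377
F_{15} = F_{14} + F_{13} = 377 + 233 = 610
F_{16} = F_{15} + F_{14} = 610 + 377 = 987
F_{17} = F_{16} + F_{15} = 987 + 610 = 1597

1597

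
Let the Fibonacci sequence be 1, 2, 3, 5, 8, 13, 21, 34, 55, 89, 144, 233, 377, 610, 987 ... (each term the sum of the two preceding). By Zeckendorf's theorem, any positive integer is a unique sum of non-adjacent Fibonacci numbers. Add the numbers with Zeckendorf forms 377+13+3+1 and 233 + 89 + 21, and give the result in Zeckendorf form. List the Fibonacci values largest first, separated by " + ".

610 + 89 + 34 + 3 + 1

The two numbers are 394 and 343, so their sum is 737.
Greedily peel off the largest Fibonacci term at each step:
737 − 610 = 127
127 − 89 = 38
38 − 34 = 4
4 − 3 = 1
1 − 1 = 0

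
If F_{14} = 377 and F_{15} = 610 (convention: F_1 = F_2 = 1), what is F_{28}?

317811

By the doubling identity F_{2k} = F_k(2F_{k+1} − F_k): F_{28} = 377·(2·610 − 377) = 377·843 = 317811.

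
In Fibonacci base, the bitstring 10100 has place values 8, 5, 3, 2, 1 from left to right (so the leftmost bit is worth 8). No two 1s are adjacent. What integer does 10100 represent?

Summing the place values of the 1 bits: 8 + 3 = 11.

11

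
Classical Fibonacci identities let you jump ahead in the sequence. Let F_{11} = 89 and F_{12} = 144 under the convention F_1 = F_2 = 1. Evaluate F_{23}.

By F_{2k+1} = F_k² + F_{k+1}²: F_{23} = 89² + 144² = 7921 + 20736 = 28657.

28657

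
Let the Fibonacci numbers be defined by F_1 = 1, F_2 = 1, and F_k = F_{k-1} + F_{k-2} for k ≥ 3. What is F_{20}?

6765

Iterating the recurrence up to F_{15} = 610 and F_{14} = 377:
F_{16} = F_{15} + F_{14} = 610 + 377 = 987
F_{17} = F_{16} + F_{15} = 987 + 610 = 1597
F_{18} = F_{17} + F_{16} = 1597 + 987 = 2584
F_{19} = F_{18} + F_{17} = 2584 + 1597 = 4181
F_{20} = F_{19} + F_{18} = 4181 + 2584 = 6765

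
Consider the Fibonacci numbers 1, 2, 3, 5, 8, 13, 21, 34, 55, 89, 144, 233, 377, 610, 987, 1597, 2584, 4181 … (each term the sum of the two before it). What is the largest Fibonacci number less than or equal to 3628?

2584

2584 ≤ 3628 < 4181, so the largest Fibonacci number not exceeding 3628 is 2584.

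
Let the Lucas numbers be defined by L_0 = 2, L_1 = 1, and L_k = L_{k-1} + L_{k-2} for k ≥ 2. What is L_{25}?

167761

Iterating the recurrence up to L_{18} = 5778 and L_{17} = 3571:
L_{19} = L_{18} + L_{17} = 5778 + 3571 = 9349
L_{20} = L_{19} + L_{18} = 9349 + 5778 = 15127
L_{21} = L_{20} + L_{19} = 15127 + 9349 = 24476
L_{22} = L_{21} + L_{20} = 24476 + 15127 = 39603
L_{23} = L_{22} + L_{21} = 39603 + 24476 = 64079
L_{24} = L_{23} + L_{22} = 64079 + 39603 = 103682
L_{25} = L_{24} + L_{23} = 103682 + 64079 = 167761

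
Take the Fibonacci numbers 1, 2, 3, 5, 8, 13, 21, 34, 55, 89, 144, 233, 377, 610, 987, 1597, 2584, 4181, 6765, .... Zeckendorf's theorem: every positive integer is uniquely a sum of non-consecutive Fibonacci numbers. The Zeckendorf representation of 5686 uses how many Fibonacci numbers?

5686: greatest Fibonacci not exceeding it is 4181, leaving 1505
1505: greatest Fibonacci not exceeding it is 987, leaving 518
518: greatest Fibonacci not exceeding it is 377, leaving 141
141: greatest Fibonacci not exceeding it is 89, leaving 52
52: greatest Fibonacci not exceeding it is 34, leaving 18
18: greatest Fibonacci not exceeding it is 13, leaving 5
5: greatest Fibonacci not exceeding it is 5, leaving 0
5686 = 4181 + 987 + 377 + 89 + 34 + 13 + 5, which has 7 terms.

7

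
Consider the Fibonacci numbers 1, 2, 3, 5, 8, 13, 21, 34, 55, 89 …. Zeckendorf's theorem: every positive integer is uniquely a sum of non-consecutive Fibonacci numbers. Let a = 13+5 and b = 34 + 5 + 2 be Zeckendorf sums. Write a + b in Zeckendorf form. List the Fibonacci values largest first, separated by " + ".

The two numbers are 18 and 41, so their sum is 59.
take 55 (≤ 59); 59 − 55 = 4
take 3 (≤ 4); 4 − 3 = 1
take 1 (≤ 1); 1 − 1 = 0

55 + 3 + 1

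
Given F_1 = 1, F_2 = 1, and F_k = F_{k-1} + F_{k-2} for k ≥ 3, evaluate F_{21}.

Iterating the recurrence up to F_{13} = 233 and F_{12} = 144:
F_{14} = F_{13} + F_{12} = 233 + 144 = 377
F_{15} = F_{14} + F_{13} = 377 + 233 = 610
F_{16} = F_{15} + F_{14} = 610 + 377 = 987
F_{17} = F_{16} + F_{15} = 987 + 610 = 1597
F_{18} = F_{17} + F_{16} = 1597 + 987 = 2584
F_{19} = F_{18} + F_{17} = 2584 + 1597 = 4181
F_{20} = F_{19} + F_{18} = 4181 + 2584 = 6765
F_{21} = F_{20} + F_{19} = 6765 + 4181 = 10946

10946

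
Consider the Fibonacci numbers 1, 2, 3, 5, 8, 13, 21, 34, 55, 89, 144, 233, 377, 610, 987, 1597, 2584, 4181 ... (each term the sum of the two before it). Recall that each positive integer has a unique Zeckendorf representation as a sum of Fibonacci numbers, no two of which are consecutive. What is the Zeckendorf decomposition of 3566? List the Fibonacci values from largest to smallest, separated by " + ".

2584 + 610 + 233 + 89 + 34 + 13 + 3

Greedy algorithm:
2584 ≤ 3566 < 4181, so take 2584; remainder 982
610 ≤ 982 < 987, so take 610; remainder 372
233 ≤ 372 < 377, so take 233; remainder 139
89 ≤ 139 < 144, so take 89; remainder 50
34 ≤ 50 < 55, so take 34; remainder 16
13 ≤ 16 < 21, so take 13; remainder 3
3 ≤ 3 < 5, so take 3; remainder 0
So 3566 = 2584 + 610 + 233 + 89 + 34 + 13 + 3, with no two terms consecutive in the sequence.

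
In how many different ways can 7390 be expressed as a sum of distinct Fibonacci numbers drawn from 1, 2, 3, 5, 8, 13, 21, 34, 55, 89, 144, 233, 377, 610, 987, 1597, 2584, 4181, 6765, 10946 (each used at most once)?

27

Starting from the Zeckendorf form and repeatedly splitting a term F_k into F_{k−1} + F_{k−2} (when neither is already used) reaches every representation.
7390 = 6765+610+13+2 = 6765+610+8+5+2 = 6765+377+233+13+2 = 4181+2584+610+13+2 = 6765+377+233+8+5+2 = … (22 more), for 27 in all.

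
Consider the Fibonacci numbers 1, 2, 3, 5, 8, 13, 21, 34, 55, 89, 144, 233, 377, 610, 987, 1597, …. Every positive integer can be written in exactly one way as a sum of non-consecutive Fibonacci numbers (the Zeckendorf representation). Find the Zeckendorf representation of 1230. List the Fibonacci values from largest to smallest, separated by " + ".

987 + 233 + 8 + 2

1230: greatest Fibonacci not exceeding it is 987, leaving 243
243: greatest Fibonacci not exceeding it is 233, leaving 10
10: greatest Fibonacci not exceeding it is 8, leaving 2
2: greatest Fibonacci not exceeding it is 2, leaving 0
So 1230 = 987 + 233 + 8 + 2, with no two terms consecutive in the sequence.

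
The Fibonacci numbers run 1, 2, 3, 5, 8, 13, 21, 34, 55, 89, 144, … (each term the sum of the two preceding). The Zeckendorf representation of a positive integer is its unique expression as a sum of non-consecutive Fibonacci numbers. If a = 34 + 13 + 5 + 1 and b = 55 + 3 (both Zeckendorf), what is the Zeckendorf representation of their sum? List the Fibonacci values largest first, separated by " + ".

89 + 21 + 1

The two numbers are 53 and 58, so their sum is 111.
Repeatedly subtract the largest Fibonacci number that fits:
largest Fibonacci ≤ 111 is 89; 111 − 89 = 22
largest Fibonacci ≤ 22 is 21; 22 − 21 = 1
largest Fibonacci ≤ 1 is 1; 1 − 1 = 0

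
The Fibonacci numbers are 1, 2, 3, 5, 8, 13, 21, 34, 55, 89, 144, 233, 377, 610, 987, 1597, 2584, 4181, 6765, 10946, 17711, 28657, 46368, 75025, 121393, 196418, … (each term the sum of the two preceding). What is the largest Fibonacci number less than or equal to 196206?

121393

121393 ≤ 196206 < 196418, so the largest Fibonacci number not exceeding 196206 is 121393.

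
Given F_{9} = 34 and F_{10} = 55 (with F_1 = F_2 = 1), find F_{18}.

By the doubling identity F_{2k} = F_k(2F_{k+1} − F_k): F_{18} = 34·(2·55 − 34) = 34·76 = 2584.

2584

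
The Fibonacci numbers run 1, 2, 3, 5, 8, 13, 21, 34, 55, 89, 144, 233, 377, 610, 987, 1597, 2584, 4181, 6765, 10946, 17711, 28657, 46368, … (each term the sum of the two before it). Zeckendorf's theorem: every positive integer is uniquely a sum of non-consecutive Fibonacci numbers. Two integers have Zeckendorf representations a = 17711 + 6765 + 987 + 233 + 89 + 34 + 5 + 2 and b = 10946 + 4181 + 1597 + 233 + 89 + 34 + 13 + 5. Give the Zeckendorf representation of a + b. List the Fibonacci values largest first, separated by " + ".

The two numbers are 25826 and 17098, so their sum is 42924.
largest Fibonacci ≤ 42924 is 28657; 42924 − 28657 = 14267
largest Fibonacci ≤ 14267 is 10946; 14267 − 10946 = 3321
largest Fibonacci ≤ 3321 is 2584; 3321 − 2584 = 737
largest Fibonacci ≤ 737 is 610; 737 − 610 = 127
largest Fibonacci ≤ 127 is 89; 127 − 89 = 38
largest Fibonacci ≤ 38 is 34; 38 − 34 = 4
largest Fibonacci ≤ 4 is 3; 4 − 3 = 1
largest Fibonacci ≤ 1 is 1; 1 − 1 = 0

28657 + 10946 + 2584 + 610 + 89 + 34 + 3 + 1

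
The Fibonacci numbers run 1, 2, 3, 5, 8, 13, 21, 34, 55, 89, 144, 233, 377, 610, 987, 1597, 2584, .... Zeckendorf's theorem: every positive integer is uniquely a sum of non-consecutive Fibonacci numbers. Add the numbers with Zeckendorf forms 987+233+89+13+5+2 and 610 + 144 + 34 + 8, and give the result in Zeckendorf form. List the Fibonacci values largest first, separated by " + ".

The two numbers are 1329 and 796, so their sum is 2125.
Greedy algorithm:
subtract 1597 from 2125: 528 remains
subtract 377 from 528: 151 remains
subtract 144 from 151: 7 remains
subtract 5 from 7: 2 remains
subtract 2 from 2: 0 remains

1597 + 377 + 144 + 5 + 2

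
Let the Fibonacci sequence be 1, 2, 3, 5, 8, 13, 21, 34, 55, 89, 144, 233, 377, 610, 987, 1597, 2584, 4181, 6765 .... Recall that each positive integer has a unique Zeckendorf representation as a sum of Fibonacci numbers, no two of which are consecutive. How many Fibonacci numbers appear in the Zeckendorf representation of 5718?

6

Greedy algorithm:
5718: greatest Fibonacci not exceeding it is 4181, leaving 1537
1537: greatest Fibonacci not exceeding it is 987, leaving 550
550: greatest Fibonacci not exceeding it is 377, leaving 173
173: greatest Fibonacci not exceeding it is 144, leaving 29
29: greatest Fibonacci not exceeding it is 21, leaving 8
8: greatest Fibonacci not exceeding it is 8, leaving 0
5718 = 4181 + 987 + 377 + 144 + 21 + 8, which has 6 terms.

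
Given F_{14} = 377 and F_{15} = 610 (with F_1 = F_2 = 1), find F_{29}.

514229

By F_{2k+1} = F_k² + F_{k+1}²: F_{29} = 377² + 610² = 142129 + 372100 = 514229.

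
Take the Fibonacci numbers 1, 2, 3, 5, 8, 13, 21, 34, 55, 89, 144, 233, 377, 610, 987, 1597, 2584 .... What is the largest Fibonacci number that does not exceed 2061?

1597

1597 ≤ 2061 < 2584, so the largest Fibonacci number not exceeding 2061 is 1597.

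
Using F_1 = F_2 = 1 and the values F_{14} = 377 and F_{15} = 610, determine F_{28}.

317811

By the doubling identity F_{2k} = F_k(2F_{k+1} − F_k): F_{28} = 377·(2·610 − 377) = 377·843 = 317811.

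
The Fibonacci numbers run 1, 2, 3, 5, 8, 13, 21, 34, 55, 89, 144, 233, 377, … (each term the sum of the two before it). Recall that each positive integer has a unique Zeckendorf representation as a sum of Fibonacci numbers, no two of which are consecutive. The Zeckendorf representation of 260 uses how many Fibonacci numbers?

4

Greedily peel off the largest Fibonacci term at each step:
largest Fibonacci ≤ 260 is 233; 260 − 233 = 27
largest Fibonacci ≤ 27 is 21; 27 − 21 = 6
largest Fibonacci ≤ 6 is 5; 6 − 5 = 1
largest Fibonacci ≤ 1 is 1; 1 − 1 = 0
260 = 233 + 21 + 5 + 1, which has 4 terms.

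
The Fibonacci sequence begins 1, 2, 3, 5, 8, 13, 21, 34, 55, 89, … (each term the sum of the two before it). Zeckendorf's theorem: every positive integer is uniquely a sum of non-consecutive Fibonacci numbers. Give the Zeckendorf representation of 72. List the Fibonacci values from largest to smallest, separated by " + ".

55 + 13 + 3 + 1

Greedily peel off the largest Fibonacci term at each step:
72: greatest Fibonacci not exceeding it is 55, leaving 17
17: greatest Fibonacci not exceeding it is 13, leaving 4
4: greatest Fibonacci not exceeding it is 3, leaving 1
1: greatest Fibonacci not exceeding it is 1, leaving 0
So 72 = 55 + 13 + 3 + 1, with no two terms consecutive in the sequence.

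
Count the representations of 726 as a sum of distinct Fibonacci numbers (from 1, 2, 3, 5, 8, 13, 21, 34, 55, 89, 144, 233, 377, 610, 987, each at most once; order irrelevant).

20

Starting from the Zeckendorf form and repeatedly splitting a term F_k into F_{k−1} + F_{k−2} (when neither is already used) reaches every representation.
726 = 610+89+21+5+1 = 610+89+21+3+2+1 = 610+89+13+8+5+1 = 610+55+34+21+5+1 = 377+233+89+21+5+1 = … (15 more), for 20 in all.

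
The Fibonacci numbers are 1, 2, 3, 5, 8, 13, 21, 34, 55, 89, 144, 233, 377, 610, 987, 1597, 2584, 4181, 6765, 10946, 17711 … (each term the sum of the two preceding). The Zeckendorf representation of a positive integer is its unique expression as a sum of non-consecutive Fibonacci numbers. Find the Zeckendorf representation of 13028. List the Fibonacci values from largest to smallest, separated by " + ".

10946 + 1597 + 377 + 89 + 13 + 5 + 1

take 10946 (≤ 13028); 13028 − 10946 = 2082
take 1597 (≤ 2082); 2082 − 1597 = 485
take 377 (≤ 485); 485 − 377 = 108
take 89 (≤ 108); 108 − 89 = 19
take 13 (≤ 19); 19 − 13 = 6
take 5 (≤ 6); 6 − 5 = 1
take 1 (≤ 1); 1 − 1 = 0
So 13028 = 10946 + 1597 + 377 + 89 + 13 + 5 + 1, with no two terms consecutive in the sequence.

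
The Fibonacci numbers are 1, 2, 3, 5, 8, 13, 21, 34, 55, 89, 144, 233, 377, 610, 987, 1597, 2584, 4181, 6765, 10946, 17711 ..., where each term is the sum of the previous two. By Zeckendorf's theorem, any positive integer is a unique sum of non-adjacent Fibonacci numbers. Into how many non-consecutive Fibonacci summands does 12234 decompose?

Greedy algorithm:
subtract 10946 from 12234: 1288 remains
subtract 987 from 1288: 301 remains
subtract 233 from 301: 68 remains
subtract 55 from 68: 13 remains
subtract 13 from 13: 0 remains
12234 = 10946 + 987 + 233 + 55 + 13, which has 5 terms.

5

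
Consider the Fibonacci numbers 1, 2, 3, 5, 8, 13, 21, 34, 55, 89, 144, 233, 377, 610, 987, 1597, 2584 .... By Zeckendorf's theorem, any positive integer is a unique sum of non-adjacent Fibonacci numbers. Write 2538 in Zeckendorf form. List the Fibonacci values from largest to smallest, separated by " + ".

1597 + 610 + 233 + 89 + 8 + 1

largest Fibonacci ≤ 2538 is 1597; 2538 − 1597 = 941
largest Fibonacci ≤ 941 is 610; 941 − 610 = 331
largest Fibonacci ≤ 331 is 233; 331 − 233 = 98
largest Fibonacci ≤ 98 is 89; 98 − 89 = 9
largest Fibonacci ≤ 9 is 8; 9 − 8 = 1
largest Fibonacci ≤ 1 is 1; 1 − 1 = 0
So 2538 = 1597 + 610 + 233 + 89 + 8 + 1, with no two terms consecutive in the sequence.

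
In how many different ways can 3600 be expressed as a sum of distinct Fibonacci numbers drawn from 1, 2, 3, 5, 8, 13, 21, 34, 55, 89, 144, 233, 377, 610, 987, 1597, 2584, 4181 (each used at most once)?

Each representation comes from the Zeckendorf form by replacing some F_k with F_{k−1} + F_{k−2} where possible.
3600 = 2584+987+21+8 = 2584+987+21+5+3 = 2584+610+377+21+8 = … (36 more), for 39 in all.

39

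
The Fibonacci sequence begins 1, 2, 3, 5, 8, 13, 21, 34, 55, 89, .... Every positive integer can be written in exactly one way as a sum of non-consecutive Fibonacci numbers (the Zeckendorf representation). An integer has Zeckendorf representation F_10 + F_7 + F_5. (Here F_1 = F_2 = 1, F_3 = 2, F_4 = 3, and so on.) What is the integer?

73

F_10 + F_7 + F_5 = 55 + 13 + 5 = 73.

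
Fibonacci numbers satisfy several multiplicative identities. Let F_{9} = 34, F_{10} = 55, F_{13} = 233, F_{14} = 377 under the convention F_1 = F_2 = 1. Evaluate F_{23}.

By the addition formula F_{m+n} = F_m F_{n+1} + F_{m−1} F_n with m=10, n=13: F_{23} = 55·377 + 34·233 = 20735 + 7922 = 28657.

28657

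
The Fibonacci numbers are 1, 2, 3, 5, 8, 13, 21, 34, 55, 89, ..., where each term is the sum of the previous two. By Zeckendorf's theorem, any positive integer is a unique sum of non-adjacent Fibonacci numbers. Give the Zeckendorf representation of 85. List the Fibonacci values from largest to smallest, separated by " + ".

55 + 21 + 8 + 1

largest Fibonacci ≤ 85 is 55; 85 − 55 = 30
largest Fibonacci ≤ 30 is 21; 30 − 21 = 9
largest Fibonacci ≤ 9 is 8; 9 − 8 = 1
largest Fibonacci ≤ 1 is 1; 1 − 1 = 0
So 85 = 55 + 21 + 8 + 1, with no two terms consecutive in the sequence.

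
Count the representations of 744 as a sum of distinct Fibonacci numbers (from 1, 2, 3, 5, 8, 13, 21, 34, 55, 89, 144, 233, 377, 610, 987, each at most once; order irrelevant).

21

744 = 610+89+34+8+3 = 610+89+34+8+2+1 = 610+89+21+13+8+3 = 377+233+89+34+8+3 = … (17 more), for 21 in all.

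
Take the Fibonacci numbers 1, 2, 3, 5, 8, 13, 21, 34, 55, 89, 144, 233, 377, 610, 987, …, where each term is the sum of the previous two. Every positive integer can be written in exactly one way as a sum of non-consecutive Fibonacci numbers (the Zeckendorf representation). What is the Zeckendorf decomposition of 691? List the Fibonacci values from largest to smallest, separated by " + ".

610 + 55 + 21 + 5

691: greatest Fibonacci not exceeding it is 610, leaving 81
81: greatest Fibonacci not exceeding it is 55, leaving 26
26: greatest Fibonacci not exceeding it is 21, leaving 5
5: greatest Fibonacci not exceeding it is 5, leaving 0
So 691 = 610 + 55 + 21 + 5, with no two terms consecutive in the sequence.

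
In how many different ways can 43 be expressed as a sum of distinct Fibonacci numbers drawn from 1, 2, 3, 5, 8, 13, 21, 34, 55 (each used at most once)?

4

Starting from the Zeckendorf form and repeatedly splitting a term F_k into F_{k−1} + F_{k−2} (when neither is already used) reaches every representation.
43 = 34+8+1 = 34+5+3+1 = 21+13+8+1 = … (1 more), for 4 in all.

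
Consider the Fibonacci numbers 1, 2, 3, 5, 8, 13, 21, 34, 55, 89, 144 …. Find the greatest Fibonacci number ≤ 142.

89 ≤ 142 < 144, so the largest Fibonacci number not exceeding 142 is 89.

89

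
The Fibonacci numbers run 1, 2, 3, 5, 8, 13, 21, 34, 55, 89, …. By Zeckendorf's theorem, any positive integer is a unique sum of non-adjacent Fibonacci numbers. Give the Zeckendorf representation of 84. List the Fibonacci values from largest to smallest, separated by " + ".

84: greatest Fibonacci not exceeding it is 55, leaving 29
29: greatest Fibonacci not exceeding it is 21, leaving 8
8: greatest Fibonacci not exceeding it is 8, leaving 0
So 84 = 55 + 21 + 8, with no two terms consecutive in the sequence.

55 + 21 + 8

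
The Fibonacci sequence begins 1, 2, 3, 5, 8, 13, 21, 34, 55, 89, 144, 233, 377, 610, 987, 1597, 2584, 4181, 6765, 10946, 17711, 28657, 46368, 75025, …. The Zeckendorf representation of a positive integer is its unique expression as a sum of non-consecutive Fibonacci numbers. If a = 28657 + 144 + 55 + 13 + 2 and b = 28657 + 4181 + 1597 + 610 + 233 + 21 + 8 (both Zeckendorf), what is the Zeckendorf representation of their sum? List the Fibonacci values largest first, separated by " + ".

46368 + 17711 + 89 + 8 + 2

The two numbers are 28871 and 35307, so their sum is 64178.
Repeatedly subtract the largest Fibonacci number that fits:
largest Fibonacci ≤ 64178 is 46368; 64178 − 46368 = 17810
largest Fibonacci ≤ 17810 is 17711; 17810 − 17711 = 99
largest Fibonacci ≤ 99 is 89; 99 − 89 = 10
largest Fibonacci ≤ 10 is 8; 10 − 8 = 2
largest Fibonacci ≤ 2 is 2; 2 − 2 = 0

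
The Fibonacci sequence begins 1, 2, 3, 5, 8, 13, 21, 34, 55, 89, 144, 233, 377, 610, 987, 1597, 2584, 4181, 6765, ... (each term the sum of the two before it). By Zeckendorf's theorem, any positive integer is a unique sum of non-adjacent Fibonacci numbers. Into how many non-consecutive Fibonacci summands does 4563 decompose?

Greedy algorithm:
largest Fibonacci ≤ 4563 is 4181; 4563 − 4181 = 382
largest Fibonacci ≤ 382 is 377; 382 − 377 = 5
largest Fibonacci ≤ 5 is 5; 5 − 5 = 0
4563 = 4181 + 377 + 5, which has 3 terms.

3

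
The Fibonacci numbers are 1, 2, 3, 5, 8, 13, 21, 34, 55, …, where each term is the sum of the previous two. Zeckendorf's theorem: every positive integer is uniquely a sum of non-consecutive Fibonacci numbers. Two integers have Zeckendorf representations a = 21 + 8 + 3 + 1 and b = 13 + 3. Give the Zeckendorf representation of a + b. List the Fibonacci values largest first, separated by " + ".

The two numbers are 33 and 16, so their sum is 49.
largest Fibonacci ≤ 49 is 34; 49 − 34 = 15
largest Fibonacci ≤ 15 is 13; 15 − 13 = 2
largest Fibonacci ≤ 2 is 2; 2 − 2 = 0

34 + 13 + 2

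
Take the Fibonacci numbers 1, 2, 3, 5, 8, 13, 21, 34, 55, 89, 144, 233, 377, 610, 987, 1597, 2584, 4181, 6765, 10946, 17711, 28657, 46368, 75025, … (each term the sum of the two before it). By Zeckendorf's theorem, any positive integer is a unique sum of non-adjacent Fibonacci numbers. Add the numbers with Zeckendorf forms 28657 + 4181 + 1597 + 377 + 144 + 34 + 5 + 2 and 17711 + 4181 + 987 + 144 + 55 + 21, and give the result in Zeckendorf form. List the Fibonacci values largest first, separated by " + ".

46368 + 10946 + 610 + 144 + 21 + 5 + 2

The two numbers are 34997 and 23099, so their sum is 58096.
subtract 46368 from 58096: 11728 remains
subtract 10946 from 11728: 782 remains
subtract 610 from 782: 172 remains
subtract 144 from 172: 28 remains
subtract 21 from 28: 7 remains
subtract 5 from 7: 2 remains
subtract 2 from 2: 0 remains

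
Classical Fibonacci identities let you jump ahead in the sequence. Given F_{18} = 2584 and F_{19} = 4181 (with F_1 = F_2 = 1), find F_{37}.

By F_{2k+1} = F_k² + F_{k+1}²: F_{37} = 2584² + 4181² = 6677056 + 17480761 = 24157817.

24157817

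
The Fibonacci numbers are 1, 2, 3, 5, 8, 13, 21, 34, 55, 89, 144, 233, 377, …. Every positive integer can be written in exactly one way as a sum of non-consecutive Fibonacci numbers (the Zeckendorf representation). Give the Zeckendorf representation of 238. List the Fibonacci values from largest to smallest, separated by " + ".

233 + 5

233 ≤ 238 < 377, so take 233; remainder 5
5 ≤ 5 < 8, so take 5; remainder 0
So 238 = 233 + 5, with no two terms consecutive in the sequence.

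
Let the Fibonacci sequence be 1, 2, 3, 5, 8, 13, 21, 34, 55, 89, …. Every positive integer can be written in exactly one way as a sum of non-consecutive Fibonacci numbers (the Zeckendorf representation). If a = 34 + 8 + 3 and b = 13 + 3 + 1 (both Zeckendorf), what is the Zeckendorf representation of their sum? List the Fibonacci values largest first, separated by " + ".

The two numbers are 45 and 17, so their sum is 62.
55 ≤ 62 < 89, so take 55; remainder 7
5 ≤ 7 < 8, so take 5; remainder 2
2 ≤ 2 < 3, so take 2; remainder 0

55 + 5 + 2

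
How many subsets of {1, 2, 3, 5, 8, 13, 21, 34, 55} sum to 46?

Each representation comes from the Zeckendorf form by replacing some F_k with F_{k−1} + F_{k−2} where possible.
46 = 34+8+3+1 = 21+13+8+3+1 — 2 representations.

2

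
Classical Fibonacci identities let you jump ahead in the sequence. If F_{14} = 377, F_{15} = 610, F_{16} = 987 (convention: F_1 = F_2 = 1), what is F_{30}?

By the addition formula F_{m+n} = F_m F_{n+1} + F_{m−1} F_n with m=15, n=15: F_{30} = 610·987 + 377·610 = 602070 + 229970 = 832040.

832040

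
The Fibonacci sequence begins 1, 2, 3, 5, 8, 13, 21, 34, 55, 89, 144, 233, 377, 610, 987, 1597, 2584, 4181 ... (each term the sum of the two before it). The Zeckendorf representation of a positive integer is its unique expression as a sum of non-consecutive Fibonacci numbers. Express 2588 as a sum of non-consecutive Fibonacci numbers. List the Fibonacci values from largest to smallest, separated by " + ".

largest Fibonacci ≤ 2588 is 2584; 2588 − 2584 = 4
largest Fibonacci ≤ 4 is 3; 4 − 3 = 1
largest Fibonacci ≤ 1 is 1; 1 − 1 = 0
So 2588 = 2584 + 3 + 1, with no two terms consecutive in the sequence.

2584 + 3 + 1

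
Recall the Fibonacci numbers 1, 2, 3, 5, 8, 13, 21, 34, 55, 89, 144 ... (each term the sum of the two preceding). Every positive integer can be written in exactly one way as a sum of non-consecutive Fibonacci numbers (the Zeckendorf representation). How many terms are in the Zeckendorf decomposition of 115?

3

subtract 89 from 115: 26 remains
subtract 21 from 26: 5 remains
subtract 5 from 5: 0 remains
115 = 89 + 21 + 5, which has 3 terms.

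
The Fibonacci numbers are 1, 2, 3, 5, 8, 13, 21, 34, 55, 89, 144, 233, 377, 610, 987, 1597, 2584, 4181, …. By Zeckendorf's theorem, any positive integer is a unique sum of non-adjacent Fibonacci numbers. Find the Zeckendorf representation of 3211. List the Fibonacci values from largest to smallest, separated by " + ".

2584 + 610 + 13 + 3 + 1

2584 ≤ 3211 < 4181, so take 2584; remainder 627
610 ≤ 627 < 987, so take 610; remainder 17
13 ≤ 17 < 21, so take 13; remainder 4
3 ≤ 4 < 5, so take 3; remainder 1
1 ≤ 1 < 2, so take 1; remainder 0
So 3211 = 2584 + 610 + 13 + 3 + 1, with no two terms consecutive in the sequence.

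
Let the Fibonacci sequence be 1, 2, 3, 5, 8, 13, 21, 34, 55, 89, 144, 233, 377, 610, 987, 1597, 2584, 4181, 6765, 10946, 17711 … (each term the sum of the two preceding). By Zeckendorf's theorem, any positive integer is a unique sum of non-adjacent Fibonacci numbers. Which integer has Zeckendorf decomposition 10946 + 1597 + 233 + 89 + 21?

12886

10946 + 1597 + 233 + 89 + 21 = 12886.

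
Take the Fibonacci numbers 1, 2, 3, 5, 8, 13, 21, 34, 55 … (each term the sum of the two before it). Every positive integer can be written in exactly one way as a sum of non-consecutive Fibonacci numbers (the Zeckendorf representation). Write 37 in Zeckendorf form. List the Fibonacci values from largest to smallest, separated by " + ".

34 + 3

Greedy algorithm:
37 − 34 = 3
3 − 3 = 0
So 37 = 34 + 3, with no two terms consecutive in the sequence.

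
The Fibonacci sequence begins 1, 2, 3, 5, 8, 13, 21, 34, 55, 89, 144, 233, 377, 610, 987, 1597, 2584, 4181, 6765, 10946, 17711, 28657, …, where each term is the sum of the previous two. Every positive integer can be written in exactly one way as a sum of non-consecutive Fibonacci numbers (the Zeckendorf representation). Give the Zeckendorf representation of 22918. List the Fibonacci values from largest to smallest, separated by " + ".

17711 + 4181 + 987 + 34 + 5

take 17711 (≤ 22918); 22918 − 17711 = 5207
take 4181 (≤ 5207); 5207 − 4181 = 1026
take 987 (≤ 1026); 1026 − 987 = 39
take 34 (≤ 39); 39 − 34 = 5
take 5 (≤ 5); 5 − 5 = 0
So 22918 = 17711 + 4181 + 987 + 34 + 5, with no two terms consecutive in the sequence.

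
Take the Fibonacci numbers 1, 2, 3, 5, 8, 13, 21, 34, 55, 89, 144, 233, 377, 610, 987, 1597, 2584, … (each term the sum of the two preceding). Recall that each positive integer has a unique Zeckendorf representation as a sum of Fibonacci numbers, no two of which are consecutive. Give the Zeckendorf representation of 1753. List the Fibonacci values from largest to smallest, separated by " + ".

Greedy algorithm:
1597 ≤ 1753 < 2584, so take 1597; remainder 156
144 ≤ 156 < 233, so take 144; remainder 12
8 ≤ 12 < 13, so take 8; remainder 4
3 ≤ 4 < 5, so take 3; remainder 1
1 ≤ 1 < 2, so take 1; remainder 0
So 1753 = 1597 + 144 + 8 + 3 + 1, with no two terms consecutive in the sequence.

1597 + 144 + 8 + 3 + 1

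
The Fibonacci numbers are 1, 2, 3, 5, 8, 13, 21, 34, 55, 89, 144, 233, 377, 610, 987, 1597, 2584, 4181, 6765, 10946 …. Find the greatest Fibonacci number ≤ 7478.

6765

6765 ≤ 7478 < 10946, so the largest Fibonacci number not exceeding 7478 is 6765.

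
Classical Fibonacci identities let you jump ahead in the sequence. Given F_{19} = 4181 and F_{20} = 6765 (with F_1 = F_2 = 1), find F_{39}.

By F_{2k+1} = F_k² + F_{k+1}²: F_{39} = 4181² + 6765² = 17480761 + 45765225 = 63245986.

63245986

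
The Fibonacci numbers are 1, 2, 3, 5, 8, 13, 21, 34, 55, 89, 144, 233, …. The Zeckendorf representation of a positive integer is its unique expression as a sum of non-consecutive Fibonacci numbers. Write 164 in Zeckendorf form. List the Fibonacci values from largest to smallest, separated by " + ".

subtract 144 from 164: 20 remains
subtract 13 from 20: 7 remains
subtract 5 from 7: 2 remains
subtract 2 from 2: 0 remains
So 164 = 144 + 13 + 5 + 2, with no two terms consecutive in the sequence.

144 + 13 + 5 + 2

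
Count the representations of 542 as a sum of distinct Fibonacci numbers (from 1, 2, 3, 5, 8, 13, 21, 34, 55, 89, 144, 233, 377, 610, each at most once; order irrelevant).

542 = 377+144+21 = 377+144+13+8 = 377+89+55+21 = 377+144+13+5+3 = … (14 more), for 18 in all.

18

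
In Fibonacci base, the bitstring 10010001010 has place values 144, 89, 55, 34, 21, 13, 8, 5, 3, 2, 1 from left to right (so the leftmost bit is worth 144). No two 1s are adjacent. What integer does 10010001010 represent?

185

Summing the place values of the 1 bits: 144 + 34 + 5 + 2 = 185.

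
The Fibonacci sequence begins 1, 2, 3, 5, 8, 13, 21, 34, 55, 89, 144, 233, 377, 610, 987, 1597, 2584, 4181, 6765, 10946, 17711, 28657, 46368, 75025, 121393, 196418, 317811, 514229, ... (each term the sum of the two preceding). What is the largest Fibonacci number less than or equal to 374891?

317811

317811 ≤ 374891 < 514229, so the largest Fibonacci number not exceeding 374891 is 317811.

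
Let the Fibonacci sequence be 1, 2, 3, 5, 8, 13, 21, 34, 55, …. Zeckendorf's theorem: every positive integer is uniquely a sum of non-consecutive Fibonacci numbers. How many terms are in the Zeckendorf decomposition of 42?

2

42 − 34 = 8
8 − 8 = 0
42 = 34 + 8, which has 2 terms.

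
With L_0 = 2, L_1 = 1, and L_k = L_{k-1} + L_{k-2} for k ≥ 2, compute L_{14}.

Iterating the recurrence up to L_{6} = 18 and L_{5} = 11:
L_{7} = L_{6} + L_{5} = 18 + 11 = 29
L_{8} = L_{7} + L_{6} = 29 + 18 = 47
L_{9} = L_{8} + L_{7} = 47 + 29 = 76
L_{10} = L_{9} + L_{8} = 76 + 47 = 123
L_{11} = L_{10} + L_{9} = 123 + 76 = 199
L_{12} = L_{11} + L_{10} = 199 + 123 = 322
L_{13} = L_{12} + L_{11} = 322 + 199 = 521
L_{14} = L_{13} + L_{12} = 521 + 322 = 843

843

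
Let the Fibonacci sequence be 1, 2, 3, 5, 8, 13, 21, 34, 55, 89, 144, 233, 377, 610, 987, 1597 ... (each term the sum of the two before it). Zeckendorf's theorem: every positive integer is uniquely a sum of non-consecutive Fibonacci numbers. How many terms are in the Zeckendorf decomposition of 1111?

Greedily peel off the largest Fibonacci term at each step:
largest Fibonacci ≤ 1111 is 987; 1111 − 987 = 124
largest Fibonacci ≤ 124 is 89; 124 − 89 = 35
largest Fibonacci ≤ 35 is 34; 35 − 34 = 1
largest Fibonacci ≤ 1 is 1; 1 − 1 = 0
1111 = 987 + 89 + 34 + 1, which has 4 terms.

4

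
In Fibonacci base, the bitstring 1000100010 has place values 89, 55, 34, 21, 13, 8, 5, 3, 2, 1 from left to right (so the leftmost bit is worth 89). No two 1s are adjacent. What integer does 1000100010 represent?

104

Summing the place values of the 1 bits: 89 + 13 + 2 = 104.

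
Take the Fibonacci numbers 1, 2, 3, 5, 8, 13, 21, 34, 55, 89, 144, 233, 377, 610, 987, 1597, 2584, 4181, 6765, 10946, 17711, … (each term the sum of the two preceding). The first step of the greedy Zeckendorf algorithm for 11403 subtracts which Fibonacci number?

10946

10946 ≤ 11403 < 17711, so the largest Fibonacci number not exceeding 11403 is 10946.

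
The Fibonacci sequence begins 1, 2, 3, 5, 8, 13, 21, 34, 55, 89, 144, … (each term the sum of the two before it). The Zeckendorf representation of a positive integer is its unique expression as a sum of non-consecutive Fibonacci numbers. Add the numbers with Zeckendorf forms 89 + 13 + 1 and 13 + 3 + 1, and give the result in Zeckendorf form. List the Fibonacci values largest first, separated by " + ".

89 + 21 + 8 + 2

The two numbers are 103 and 17, so their sum is 120.
subtract 89 from 120: 31 remains
subtract 21 from 31: 10 remains
subtract 8 from 10: 2 remains
subtract 2 from 2: 0 remains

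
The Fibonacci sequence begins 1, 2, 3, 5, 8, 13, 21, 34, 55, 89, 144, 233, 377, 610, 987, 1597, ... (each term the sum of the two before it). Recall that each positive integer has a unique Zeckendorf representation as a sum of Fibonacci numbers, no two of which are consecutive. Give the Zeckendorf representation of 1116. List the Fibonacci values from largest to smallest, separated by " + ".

Greedy algorithm:
largest Fibonacci ≤ 1116 is 987; 1116 − 987 = 129
largest Fibonacci ≤ 129 is 89; 129 − 89 = 40
largest Fibonacci ≤ 40 is 34; 40 − 34 = 6
largest Fibonacci ≤ 6 is 5; 6 − 5 = 1
largest Fibonacci ≤ 1 is 1; 1 − 1 = 0
So 1116 = 987 + 89 + 34 + 5 + 1, with no two terms consecutive in the sequence.

987 + 89 + 34 + 5 + 1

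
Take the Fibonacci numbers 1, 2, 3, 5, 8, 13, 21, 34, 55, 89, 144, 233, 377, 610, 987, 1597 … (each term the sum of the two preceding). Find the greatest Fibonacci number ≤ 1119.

987 ≤ 1119 < 1597, so the largest Fibonacci number not exceeding 1119 is 987.

987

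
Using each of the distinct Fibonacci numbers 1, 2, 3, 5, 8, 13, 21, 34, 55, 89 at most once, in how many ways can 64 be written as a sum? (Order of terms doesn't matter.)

Starting from the Zeckendorf form and repeatedly splitting a term F_k into F_{k−1} + F_{k−2} (when neither is already used) reaches every representation.
64 = 55+8+1 = 55+5+3+1 = 34+21+8+1 = 34+21+5+3+1 = 34+13+8+5+3+1 — 5 representations.

5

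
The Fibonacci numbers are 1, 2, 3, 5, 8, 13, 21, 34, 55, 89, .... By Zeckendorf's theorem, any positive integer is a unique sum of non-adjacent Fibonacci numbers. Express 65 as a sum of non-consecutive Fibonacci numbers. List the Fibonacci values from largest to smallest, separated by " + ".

65: greatest Fibonacci not exceeding it is 55, leaving 10
10: greatest Fibonacci not exceeding it is 8, leaving 2
2: greatest Fibonacci not exceeding it is 2, leaving 0
So 65 = 55 + 8 + 2, with no two terms consecutive in the sequence.

55 + 8 + 2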